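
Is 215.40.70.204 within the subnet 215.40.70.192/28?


Subnet network: 215.40.70.192
Test IP AND mask: 215.40.70.192
Yes, 215.40.70.204 is in 215.40.70.192/28


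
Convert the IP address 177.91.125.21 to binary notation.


177 = 10110001
91 = 01011011
125 = 01111101
21 = 00010101
Binary: 10110001.01011011.01111101.00010101


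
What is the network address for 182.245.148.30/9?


IP:   10110110.11110101.10010100.00011110
Mask: 11111111.10000000.00000000.00000000
AND operation:
Net:  10110110.10000000.00000000.00000000
Network: 182.128.0.0/9


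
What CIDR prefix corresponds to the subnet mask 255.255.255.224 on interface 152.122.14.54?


Binary: 11111111.11111111.11111111.11100000
Count leading 1s
Prefix: /27


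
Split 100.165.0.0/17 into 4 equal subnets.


New prefix = 17 + 2 = 19
Each subnet has 8192 addresses
  100.165.0.0/19
  100.165.32.0/19
  100.165.64.0/19
  100.165.96.0/19
Subnets: 100.165.0.0/19, 100.165.32.0/19, 100.165.64.0/19, 100.165.96.0/19


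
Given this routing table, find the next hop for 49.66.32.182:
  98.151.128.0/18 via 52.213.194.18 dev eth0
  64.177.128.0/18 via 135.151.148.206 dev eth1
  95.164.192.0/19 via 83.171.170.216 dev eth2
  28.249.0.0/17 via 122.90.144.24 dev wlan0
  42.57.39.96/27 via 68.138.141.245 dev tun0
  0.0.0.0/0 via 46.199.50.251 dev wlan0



Longest prefix match for 49.66.32.182:
  /18 98.151.128.0: no
  /18 64.177.128.0: no
  /19 95.164.192.0: no
  /17 28.249.0.0: no
  /27 42.57.39.96: no
  /0 0.0.0.0: MATCH
Selected: next-hop 46.199.50.251 via wlan0 (matched /0)


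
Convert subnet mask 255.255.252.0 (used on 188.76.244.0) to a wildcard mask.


Subnet mask: 255.255.252.0
Wildcard = 255.255.255.255 - subnet mask
255 - 255 = 0
255 - 255 = 0
255 - 252 = 3
255 - 0 = 255
Wildcard: 0.0.3.255


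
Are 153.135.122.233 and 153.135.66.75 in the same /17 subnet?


Mask: 255.255.128.0
153.135.122.233 AND mask = 153.135.0.0
153.135.66.75 AND mask = 153.135.0.0
Yes, same subnet (153.135.0.0)


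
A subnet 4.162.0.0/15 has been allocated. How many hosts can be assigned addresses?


Host bits = 32 - 15 = 17
Total addresses = 2^17 = 131072
Usable = total - 2 (network and broadcast)
Usable hosts: 131070


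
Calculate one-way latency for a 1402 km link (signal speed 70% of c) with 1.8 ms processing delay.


Speed = 0.7 * 3e5 km/s = 210000 km/s
Propagation delay = 1402 / 210000 = 0.0067 s = 6.6762 ms
Processing delay = 1.8 ms
Total one-way latency = 8.4762 ms


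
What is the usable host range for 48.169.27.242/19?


Network: 48.169.0.0
Broadcast: 48.169.31.255
First usable = network + 1
Last usable = broadcast - 1
Range: 48.169.0.1 to 48.169.31.254


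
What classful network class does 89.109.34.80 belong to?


First octet: 89
Binary: 01011001
0xxxxxxx -> Class A (1-126)
Class A, default mask 255.0.0.0 (/8)


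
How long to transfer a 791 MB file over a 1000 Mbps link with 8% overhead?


Effective throughput = 1000 * (1 - 8/100) = 920 Mbps
File size in Mb = 791 * 8 = 6328 Mb
Time = 6328 / 920
Time = 6.8783 seconds


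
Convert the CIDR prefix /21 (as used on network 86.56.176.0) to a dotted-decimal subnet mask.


/21 means 21 network bits, 11 host bits
Binary: 11111111111111111111100000000000
Mask: 255.255.248.0


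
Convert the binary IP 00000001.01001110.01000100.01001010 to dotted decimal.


00000001 = 1
01001110 = 78
01000100 = 68
01001010 = 74
IP: 1.78.68.74


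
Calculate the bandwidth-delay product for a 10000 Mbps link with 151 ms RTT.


BDP = bandwidth * RTT
= 10000 Mbps * 151 ms
= 10000 * 1e6 * 151 / 1000 bits
= 1510000000 bits
= 188750000 bytes
= 184326.1719 KB
BDP = 1510000000 bits (188750000 bytes)


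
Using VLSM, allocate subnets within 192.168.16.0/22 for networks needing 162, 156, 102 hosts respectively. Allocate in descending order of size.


162 hosts -> /24 (254 usable): 192.168.16.0/24
156 hosts -> /24 (254 usable): 192.168.17.0/24
102 hosts -> /25 (126 usable): 192.168.18.0/25
Allocation: 192.168.16.0/24 (162 hosts, 254 usable); 192.168.17.0/24 (156 hosts, 254 usable); 192.168.18.0/25 (102 hosts, 126 usable)


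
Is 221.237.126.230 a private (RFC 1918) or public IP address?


RFC 1918 private ranges:
  10.0.0.0/8 (10.0.0.0 - 10.255.255.255)
  172.16.0.0/12 (172.16.0.0 - 172.31.255.255)
  192.168.0.0/16 (192.168.0.0 - 192.168.255.255)
Public (not in any RFC 1918 range)


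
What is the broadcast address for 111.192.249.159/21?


Network: 111.192.248.0/21
Host bits = 11
Set all host bits to 1:
Broadcast: 111.192.255.255


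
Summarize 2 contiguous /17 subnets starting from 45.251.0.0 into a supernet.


Original prefix: /17
Number of subnets: 2 = 2^1
New prefix = 17 - 1 = 16
Supernet: 45.251.0.0/16


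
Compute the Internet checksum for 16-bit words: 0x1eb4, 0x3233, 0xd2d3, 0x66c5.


Sum all words (with carry folding):
+ 0x1eb4 = 0x1eb4
+ 0x3233 = 0x50e7
+ 0xd2d3 = 0x23bb
+ 0x66c5 = 0x8a80
One's complement: ~0x8a80
Checksum = 0x757f


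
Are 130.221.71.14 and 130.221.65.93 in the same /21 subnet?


Mask: 255.255.248.0
130.221.71.14 AND mask = 130.221.64.0
130.221.65.93 AND mask = 130.221.64.0
Yes, same subnet (130.221.64.0)


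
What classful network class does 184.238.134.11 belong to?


First octet: 184
Binary: 10111000
10xxxxxx -> Class B (128-191)
Class B, default mask 255.255.0.0 (/16)


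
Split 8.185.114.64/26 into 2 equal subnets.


New prefix = 26 + 1 = 27
Each subnet has 32 addresses
  8.185.114.64/27
  8.185.114.96/27
Subnets: 8.185.114.64/27, 8.185.114.96/27


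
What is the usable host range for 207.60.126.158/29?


Network: 207.60.126.152
Broadcast: 207.60.126.159
First usable = network + 1
Last usable = broadcast - 1
Range: 207.60.126.153 to 207.60.126.158


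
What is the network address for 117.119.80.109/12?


IP:   01110101.01110111.01010000.01101101
Mask: 11111111.11110000.00000000.00000000
AND operation:
Net:  01110101.01110000.00000000.00000000
Network: 117.112.0.0/12


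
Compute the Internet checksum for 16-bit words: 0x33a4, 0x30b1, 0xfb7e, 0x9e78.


Sum all words (with carry folding):
+ 0x33a4 = 0x33a4
+ 0x30b1 = 0x6455
+ 0xfb7e = 0x5fd4
+ 0x9e78 = 0xfe4c
One's complement: ~0xfe4c
Checksum = 0x01b3


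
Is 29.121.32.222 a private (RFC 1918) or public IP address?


RFC 1918 private ranges:
  10.0.0.0/8 (10.0.0.0 - 10.255.255.255)
  172.16.0.0/12 (172.16.0.0 - 172.31.255.255)
  192.168.0.0/16 (192.168.0.0 - 192.168.255.255)
Public (not in any RFC 1918 range)


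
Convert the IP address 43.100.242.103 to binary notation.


43 = 00101011
100 = 01100100
242 = 11110010
103 = 01100111
Binary: 00101011.01100100.11110010.01100111


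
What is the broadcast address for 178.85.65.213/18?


Network: 178.85.64.0/18
Host bits = 14
Set all host bits to 1:
Broadcast: 178.85.127.255


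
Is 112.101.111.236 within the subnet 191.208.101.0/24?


Subnet network: 191.208.101.0
Test IP AND mask: 112.101.111.0
No, 112.101.111.236 is not in 191.208.101.0/24


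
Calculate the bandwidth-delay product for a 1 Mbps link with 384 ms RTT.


BDP = bandwidth * RTT
= 1 Mbps * 384 ms
= 1 * 1e6 * 384 / 1000 bits
= 384000 bits
= 48000 bytes
= 46.875 KB
BDP = 384000 bits (48000 bytes)


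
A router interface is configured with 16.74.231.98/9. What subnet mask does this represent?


/9 means 9 network bits, 23 host bits
Binary: 11111111100000000000000000000000
Mask: 255.128.0.0


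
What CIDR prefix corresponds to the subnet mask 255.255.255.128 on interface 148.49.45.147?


Binary: 11111111.11111111.11111111.10000000
Count leading 1s
Prefix: /25


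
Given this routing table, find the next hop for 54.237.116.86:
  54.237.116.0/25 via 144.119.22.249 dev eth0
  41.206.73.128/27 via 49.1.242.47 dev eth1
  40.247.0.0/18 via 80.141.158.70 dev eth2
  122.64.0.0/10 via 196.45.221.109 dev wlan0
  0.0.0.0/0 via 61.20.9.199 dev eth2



Longest prefix match for 54.237.116.86:
  /25 54.237.116.0: MATCH
  /27 41.206.73.128: no
  /18 40.247.0.0: no
  /10 122.64.0.0: no
  /0 0.0.0.0: MATCH
Selected: next-hop 144.119.22.249 via eth0 (matched /25)


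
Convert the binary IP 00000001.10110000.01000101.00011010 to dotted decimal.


00000001 = 1
10110000 = 176
01000101 = 69
00011010 = 26
IP: 1.176.69.26


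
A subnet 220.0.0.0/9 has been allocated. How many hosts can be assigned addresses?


Host bits = 32 - 9 = 23
Total addresses = 2^23 = 8388608
Usable = total - 2 (network and broadcast)
Usable hosts: 8388606


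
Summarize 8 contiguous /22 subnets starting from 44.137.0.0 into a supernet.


Original prefix: /22
Number of subnets: 8 = 2^3
New prefix = 22 - 3 = 19
Supernet: 44.137.0.0/19


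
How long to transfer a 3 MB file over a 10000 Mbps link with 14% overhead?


Effective throughput = 10000 * (1 - 14/100) = 8600 Mbps
File size in Mb = 3 * 8 = 24 Mb
Time = 24 / 8600
Time = 0.0028 seconds


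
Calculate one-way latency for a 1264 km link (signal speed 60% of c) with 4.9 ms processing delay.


Speed = 0.6 * 3e5 km/s = 180000 km/s
Propagation delay = 1264 / 180000 = 0.007 s = 7.0222 ms
Processing delay = 4.9 ms
Total one-way latency = 11.9222 ms


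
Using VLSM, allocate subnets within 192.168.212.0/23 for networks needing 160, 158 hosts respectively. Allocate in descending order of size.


160 hosts -> /24 (254 usable): 192.168.212.0/24
158 hosts -> /24 (254 usable): 192.168.213.0/24
Allocation: 192.168.212.0/24 (160 hosts, 254 usable); 192.168.213.0/24 (158 hosts, 254 usable)


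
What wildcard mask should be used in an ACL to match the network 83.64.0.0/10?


Subnet mask: 255.192.0.0
Wildcard = 255.255.255.255 - subnet mask
255 - 255 = 0
255 - 192 = 63
255 - 0 = 255
255 - 0 = 255
Wildcard: 0.63.255.255


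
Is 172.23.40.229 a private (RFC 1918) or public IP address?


RFC 1918 private ranges:
  10.0.0.0/8 (10.0.0.0 - 10.255.255.255)
  172.16.0.0/12 (172.16.0.0 - 172.31.255.255)
  192.168.0.0/16 (192.168.0.0 - 192.168.255.255)
Private (in 172.16.0.0/12)


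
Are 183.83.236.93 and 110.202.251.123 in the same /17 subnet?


Mask: 255.255.128.0
183.83.236.93 AND mask = 183.83.128.0
110.202.251.123 AND mask = 110.202.128.0
No, different subnets (183.83.128.0 vs 110.202.128.0)


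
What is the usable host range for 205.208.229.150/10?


Network: 205.192.0.0
Broadcast: 205.255.255.255
First usable = network + 1
Last usable = broadcast - 1
Range: 205.192.0.1 to 205.255.255.254


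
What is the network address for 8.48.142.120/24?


IP:   00001000.00110000.10001110.01111000
Mask: 11111111.11111111.11111111.00000000
AND operation:
Net:  00001000.00110000.10001110.00000000
Network: 8.48.142.0/24


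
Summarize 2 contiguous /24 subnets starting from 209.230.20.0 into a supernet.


Original prefix: /24
Number of subnets: 2 = 2^1
New prefix = 24 - 1 = 23
Supernet: 209.230.20.0/23


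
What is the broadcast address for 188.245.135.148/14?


Network: 188.244.0.0/14
Host bits = 18
Set all host bits to 1:
Broadcast: 188.247.255.255


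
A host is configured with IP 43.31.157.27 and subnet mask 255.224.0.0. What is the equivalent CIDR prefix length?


Binary: 11111111.11100000.00000000.00000000
Count leading 1s
Prefix: /11


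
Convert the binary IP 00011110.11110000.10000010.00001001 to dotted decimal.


00011110 = 30
11110000 = 240
10000010 = 130
00001001 = 9
IP: 30.240.130.9


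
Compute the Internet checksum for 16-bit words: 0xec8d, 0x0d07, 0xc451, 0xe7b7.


Sum all words (with carry folding):
+ 0xec8d = 0xec8d
+ 0x0d07 = 0xf994
+ 0xc451 = 0xbde6
+ 0xe7b7 = 0xa59e
One's complement: ~0xa59e
Checksum = 0x5a61


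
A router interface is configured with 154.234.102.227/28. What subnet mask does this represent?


/28 means 28 network bits, 4 host bits
Binary: 11111111111111111111111111110000
Mask: 255.255.255.240


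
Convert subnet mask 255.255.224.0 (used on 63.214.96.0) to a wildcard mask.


Subnet mask: 255.255.224.0
Wildcard = 255.255.255.255 - subnet mask
255 - 255 = 0
255 - 255 = 0
255 - 224 = 31
255 - 0 = 255
Wildcard: 0.0.31.255


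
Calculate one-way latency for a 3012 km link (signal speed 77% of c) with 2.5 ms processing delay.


Speed = 0.77 * 3e5 km/s = 231000 km/s
Propagation delay = 3012 / 231000 = 0.013 s = 13.039 ms
Processing delay = 2.5 ms
Total one-way latency = 15.539 ms


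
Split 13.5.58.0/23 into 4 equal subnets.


New prefix = 23 + 2 = 25
Each subnet has 128 addresses
  13.5.58.0/25
  13.5.58.128/25
  13.5.59.0/25
  13.5.59.128/25
Subnets: 13.5.58.0/25, 13.5.58.128/25, 13.5.59.0/25, 13.5.59.128/25


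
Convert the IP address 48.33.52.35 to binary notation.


48 = 00110000
33 = 00100001
52 = 00110100
35 = 00100011
Binary: 00110000.00100001.00110100.00100011


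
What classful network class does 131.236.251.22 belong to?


First octet: 131
Binary: 10000011
10xxxxxx -> Class B (128-191)
Class B, default mask 255.255.0.0 (/16)


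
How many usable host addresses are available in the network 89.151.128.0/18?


Host bits = 32 - 18 = 14
Total addresses = 2^14 = 16384
Usable = total - 2 (network and broadcast)
Usable hosts: 16382


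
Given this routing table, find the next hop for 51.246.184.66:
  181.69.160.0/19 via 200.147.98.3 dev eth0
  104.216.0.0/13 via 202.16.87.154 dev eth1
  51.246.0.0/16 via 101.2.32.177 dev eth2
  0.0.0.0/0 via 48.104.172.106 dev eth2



Longest prefix match for 51.246.184.66:
  /19 181.69.160.0: no
  /13 104.216.0.0: no
  /16 51.246.0.0: MATCH
  /0 0.0.0.0: MATCH
Selected: next-hop 101.2.32.177 via eth2 (matched /16)


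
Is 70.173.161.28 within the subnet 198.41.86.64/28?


Subnet network: 198.41.86.64
Test IP AND mask: 70.173.161.16
No, 70.173.161.28 is not in 198.41.86.64/28


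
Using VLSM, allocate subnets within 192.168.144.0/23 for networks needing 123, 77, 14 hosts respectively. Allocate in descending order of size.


123 hosts -> /25 (126 usable): 192.168.144.0/25
77 hosts -> /25 (126 usable): 192.168.144.128/25
14 hosts -> /28 (14 usable): 192.168.145.0/28
Allocation: 192.168.144.0/25 (123 hosts, 126 usable); 192.168.144.128/25 (77 hosts, 126 usable); 192.168.145.0/28 (14 hosts, 14 usable)


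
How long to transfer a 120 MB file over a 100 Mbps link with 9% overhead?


Effective throughput = 100 * (1 - 9/100) = 91 Mbps
File size in Mb = 120 * 8 = 960 Mb
Time = 960 / 91
Time = 10.5495 seconds


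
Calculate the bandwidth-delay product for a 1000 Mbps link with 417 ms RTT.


BDP = bandwidth * RTT
= 1000 Mbps * 417 ms
= 1000 * 1e6 * 417 / 1000 bits
= 417000000 bits
= 52125000 bytes
= 50903.3203 KB
BDP = 417000000 bits (52125000 bytes)


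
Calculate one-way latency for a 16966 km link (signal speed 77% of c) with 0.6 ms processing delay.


Speed = 0.77 * 3e5 km/s = 231000 km/s
Propagation delay = 16966 / 231000 = 0.0734 s = 73.4459 ms
Processing delay = 0.6 ms
Total one-way latency = 74.0459 ms


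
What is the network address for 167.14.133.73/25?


IP:   10100111.00001110.10000101.01001001
Mask: 11111111.11111111.11111111.10000000
AND operation:
Net:  10100111.00001110.10000101.00000000
Network: 167.14.133.0/25


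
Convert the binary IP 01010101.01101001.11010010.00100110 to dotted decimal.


01010101 = 85
01101001 = 105
11010010 = 210
00100110 = 38
IP: 85.105.210.38


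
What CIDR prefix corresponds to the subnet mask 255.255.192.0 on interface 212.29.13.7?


Binary: 11111111.11111111.11000000.00000000
Count leading 1s
Prefix: /18


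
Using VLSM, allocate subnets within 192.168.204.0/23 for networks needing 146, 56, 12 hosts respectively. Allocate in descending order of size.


146 hosts -> /24 (254 usable): 192.168.204.0/24
56 hosts -> /26 (62 usable): 192.168.205.0/26
12 hosts -> /28 (14 usable): 192.168.205.64/28
Allocation: 192.168.204.0/24 (146 hosts, 254 usable); 192.168.205.0/26 (56 hosts, 62 usable); 192.168.205.64/28 (12 hosts, 14 usable)


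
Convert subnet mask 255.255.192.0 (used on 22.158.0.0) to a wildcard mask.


Subnet mask: 255.255.192.0
Wildcard = 255.255.255.255 - subnet mask
255 - 255 = 0
255 - 255 = 0
255 - 192 = 63
255 - 0 = 255
Wildcard: 0.0.63.255


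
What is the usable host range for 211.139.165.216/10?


Network: 211.128.0.0
Broadcast: 211.191.255.255
First usable = network + 1
Last usable = broadcast - 1
Range: 211.128.0.1 to 211.191.255.254


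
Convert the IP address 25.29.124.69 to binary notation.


25 = 00011001
29 = 00011101
124 = 01111100
69 = 01000101
Binary: 00011001.00011101.01111100.01000101


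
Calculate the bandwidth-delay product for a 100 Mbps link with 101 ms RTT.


BDP = bandwidth * RTT
= 100 Mbps * 101 ms
= 100 * 1e6 * 101 / 1000 bits
= 10100000 bits
= 1262500 bytes
= 1232.9102 KB
BDP = 10100000 bits (1262500 bytes)


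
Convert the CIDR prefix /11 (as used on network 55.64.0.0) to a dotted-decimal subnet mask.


/11 means 11 network bits, 21 host bits
Binary: 11111111111000000000000000000000
Mask: 255.224.0.0


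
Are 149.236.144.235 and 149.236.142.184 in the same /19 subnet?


Mask: 255.255.224.0
149.236.144.235 AND mask = 149.236.128.0
149.236.142.184 AND mask = 149.236.128.0
Yes, same subnet (149.236.128.0)


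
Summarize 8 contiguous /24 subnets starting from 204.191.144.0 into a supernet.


Original prefix: /24
Number of subnets: 8 = 2^3
New prefix = 24 - 3 = 21
Supernet: 204.191.144.0/21


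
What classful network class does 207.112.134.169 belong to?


First octet: 207
Binary: 11001111
110xxxxx -> Class C (192-223)
Class C, default mask 255.255.255.0 (/24)


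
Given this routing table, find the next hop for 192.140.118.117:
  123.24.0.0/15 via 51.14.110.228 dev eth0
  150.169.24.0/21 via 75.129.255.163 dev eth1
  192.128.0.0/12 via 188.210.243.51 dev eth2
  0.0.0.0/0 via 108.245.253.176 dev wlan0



Longest prefix match for 192.140.118.117:
  /15 123.24.0.0: no
  /21 150.169.24.0: no
  /12 192.128.0.0: MATCH
  /0 0.0.0.0: MATCH
Selected: next-hop 188.210.243.51 via eth2 (matched /12)


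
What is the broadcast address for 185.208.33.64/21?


Network: 185.208.32.0/21
Host bits = 11
Set all host bits to 1:
Broadcast: 185.208.39.255


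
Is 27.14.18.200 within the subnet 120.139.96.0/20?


Subnet network: 120.139.96.0
Test IP AND mask: 27.14.16.0
No, 27.14.18.200 is not in 120.139.96.0/20


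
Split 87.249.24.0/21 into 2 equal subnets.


New prefix = 21 + 1 = 22
Each subnet has 1024 addresses
  87.249.24.0/22
  87.249.28.0/22
Subnets: 87.249.24.0/22, 87.249.28.0/22


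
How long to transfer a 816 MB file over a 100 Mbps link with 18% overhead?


Effective throughput = 100 * (1 - 18/100) = 82 Mbps
File size in Mb = 816 * 8 = 6528 Mb
Time = 6528 / 82
Time = 79.6098 seconds


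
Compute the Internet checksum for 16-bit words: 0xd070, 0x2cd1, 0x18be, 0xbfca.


Sum all words (with carry folding):
+ 0xd070 = 0xd070
+ 0x2cd1 = 0xfd41
+ 0x18be = 0x1600
+ 0xbfca = 0xd5ca
One's complement: ~0xd5ca
Checksum = 0x2a35


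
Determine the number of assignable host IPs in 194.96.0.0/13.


Host bits = 32 - 13 = 19
Total addresses = 2^19 = 524288
Usable = total - 2 (network and broadcast)
Usable hosts: 524286


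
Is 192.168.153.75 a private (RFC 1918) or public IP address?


RFC 1918 private ranges:
  10.0.0.0/8 (10.0.0.0 - 10.255.255.255)
  172.16.0.0/12 (172.16.0.0 - 172.31.255.255)
  192.168.0.0/16 (192.168.0.0 - 192.168.255.255)
Private (in 192.168.0.0/16)


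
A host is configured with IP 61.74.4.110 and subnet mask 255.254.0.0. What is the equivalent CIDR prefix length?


Binary: 11111111.11111110.00000000.00000000
Count leading 1s
Prefix: /15


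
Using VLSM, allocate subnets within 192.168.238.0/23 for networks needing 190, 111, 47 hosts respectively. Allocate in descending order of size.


190 hosts -> /24 (254 usable): 192.168.238.0/24
111 hosts -> /25 (126 usable): 192.168.239.0/25
47 hosts -> /26 (62 usable): 192.168.239.128/26
Allocation: 192.168.238.0/24 (190 hosts, 254 usable); 192.168.239.0/25 (111 hosts, 126 usable); 192.168.239.128/26 (47 hosts, 62 usable)


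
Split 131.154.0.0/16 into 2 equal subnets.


New prefix = 16 + 1 = 17
Each subnet has 32768 addresses
  131.154.0.0/17
  131.154.128.0/17
Subnets: 131.154.0.0/17, 131.154.128.0/17


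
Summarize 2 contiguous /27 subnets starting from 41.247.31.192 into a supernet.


Original prefix: /27
Number of subnets: 2 = 2^1
New prefix = 27 - 1 = 26
Supernet: 41.247.31.192/26


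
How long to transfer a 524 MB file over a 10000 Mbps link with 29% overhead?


Effective throughput = 10000 * (1 - 29/100) = 7100 Mbps
File size in Mb = 524 * 8 = 4192 Mb
Time = 4192 / 7100
Time = 0.5904 seconds


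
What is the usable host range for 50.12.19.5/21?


Network: 50.12.16.0
Broadcast: 50.12.23.255
First usable = network + 1
Last usable = broadcast - 1
Range: 50.12.16.1 to 50.12.23.254


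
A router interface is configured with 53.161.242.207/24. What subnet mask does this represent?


/24 means 24 network bits, 8 host bits
Binary: 11111111111111111111111100000000
Mask: 255.255.255.0


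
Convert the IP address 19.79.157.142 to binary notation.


19 = 00010011
79 = 01001111
157 = 10011101
142 = 10001110
Binary: 00010011.01001111.10011101.10001110


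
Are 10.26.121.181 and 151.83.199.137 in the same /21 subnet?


Mask: 255.255.248.0
10.26.121.181 AND mask = 10.26.120.0
151.83.199.137 AND mask = 151.83.192.0
No, different subnets (10.26.120.0 vs 151.83.192.0)


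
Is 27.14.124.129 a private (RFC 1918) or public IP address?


RFC 1918 private ranges:
  10.0.0.0/8 (10.0.0.0 - 10.255.255.255)
  172.16.0.0/12 (172.16.0.0 - 172.31.255.255)
  192.168.0.0/16 (192.168.0.0 - 192.168.255.255)
Public (not in any RFC 1918 range)


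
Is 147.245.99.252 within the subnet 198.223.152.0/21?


Subnet network: 198.223.152.0
Test IP AND mask: 147.245.96.0
No, 147.245.99.252 is not in 198.223.152.0/21


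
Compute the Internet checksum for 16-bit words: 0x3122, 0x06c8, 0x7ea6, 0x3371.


Sum all words (with carry folding):
+ 0x3122 = 0x3122
+ 0x06c8 = 0x37ea
+ 0x7ea6 = 0xb690
+ 0x3371 = 0xea01
One's complement: ~0xea01
Checksum = 0x15fe


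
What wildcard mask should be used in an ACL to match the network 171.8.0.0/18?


Subnet mask: 255.255.192.0
Wildcard = 255.255.255.255 - subnet mask
255 - 255 = 0
255 - 255 = 0
255 - 192 = 63
255 - 0 = 255
Wildcard: 0.0.63.255


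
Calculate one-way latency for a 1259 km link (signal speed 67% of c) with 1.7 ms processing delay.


Speed = 0.67 * 3e5 km/s = 201000 km/s
Propagation delay = 1259 / 201000 = 0.0063 s = 6.2637 ms
Processing delay = 1.7 ms
Total one-way latency = 7.9637 ms


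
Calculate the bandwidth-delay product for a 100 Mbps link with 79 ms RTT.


BDP = bandwidth * RTT
= 100 Mbps * 79 ms
= 100 * 1e6 * 79 / 1000 bits
= 7900000 bits
= 987500 bytes
= 964.3555 KB
BDP = 7900000 bits (987500 bytes)


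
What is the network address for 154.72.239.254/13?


IP:   10011010.01001000.11101111.11111110
Mask: 11111111.11111000.00000000.00000000
AND operation:
Net:  10011010.01001000.00000000.00000000
Network: 154.72.0.0/13


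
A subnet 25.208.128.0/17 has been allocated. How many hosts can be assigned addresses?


Host bits = 32 - 17 = 15
Total addresses = 2^15 = 32768
Usable = total - 2 (network and broadcast)
Usable hosts: 32766


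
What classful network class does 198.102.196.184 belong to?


First octet: 198
Binary: 11000110
110xxxxx -> Class C (192-223)
Class C, default mask 255.255.255.0 (/24)


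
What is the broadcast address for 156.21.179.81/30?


Network: 156.21.179.80/30
Host bits = 2
Set all host bits to 1:
Broadcast: 156.21.179.83


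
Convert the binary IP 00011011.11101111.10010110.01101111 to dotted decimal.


00011011 = 27
11101111 = 239
10010110 = 150
01101111 = 111
IP: 27.239.150.111


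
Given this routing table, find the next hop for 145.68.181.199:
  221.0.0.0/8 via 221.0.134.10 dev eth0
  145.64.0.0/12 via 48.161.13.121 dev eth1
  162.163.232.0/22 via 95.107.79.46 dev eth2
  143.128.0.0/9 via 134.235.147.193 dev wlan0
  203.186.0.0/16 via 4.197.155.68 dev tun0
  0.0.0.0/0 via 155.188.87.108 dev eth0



Longest prefix match for 145.68.181.199:
  /8 221.0.0.0: no
  /12 145.64.0.0: MATCH
  /22 162.163.232.0: no
  /9 143.128.0.0: no
  /16 203.186.0.0: no
  /0 0.0.0.0: MATCH
Selected: next-hop 48.161.13.121 via eth1 (matched /12)


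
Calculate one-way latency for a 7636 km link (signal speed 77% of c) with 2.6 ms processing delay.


Speed = 0.77 * 3e5 km/s = 231000 km/s
Propagation delay = 7636 / 231000 = 0.0331 s = 33.0563 ms
Processing delay = 2.6 ms
Total one-way latency = 35.6563 ms


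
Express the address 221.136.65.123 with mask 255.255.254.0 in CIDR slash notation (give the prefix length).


Binary: 11111111.11111111.11111110.00000000
Count leading 1s
Prefix: /23


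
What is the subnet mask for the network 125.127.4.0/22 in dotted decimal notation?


/22 means 22 network bits, 10 host bits
Binary: 11111111111111111111110000000000
Mask: 255.255.252.0


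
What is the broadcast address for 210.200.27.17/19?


Network: 210.200.0.0/19
Host bits = 13
Set all host bits to 1:
Broadcast: 210.200.31.255


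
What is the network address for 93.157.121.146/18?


IP:   01011101.10011101.01111001.10010010
Mask: 11111111.11111111.11000000.00000000
AND operation:
Net:  01011101.10011101.01000000.00000000
Network: 93.157.64.0/18


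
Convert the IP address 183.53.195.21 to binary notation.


183 = 10110111
53 = 00110101
195 = 11000011
21 = 00010101
Binary: 10110111.00110101.11000011.00010101


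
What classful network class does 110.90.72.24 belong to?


First octet: 110
Binary: 01101110
0xxxxxxx -> Class A (1-126)
Class A, default mask 255.0.0.0 (/8)


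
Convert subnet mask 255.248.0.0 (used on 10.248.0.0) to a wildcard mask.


Subnet mask: 255.248.0.0
Wildcard = 255.255.255.255 - subnet mask
255 - 255 = 0
255 - 248 = 7
255 - 0 = 255
255 - 0 = 255
Wildcard: 0.7.255.255


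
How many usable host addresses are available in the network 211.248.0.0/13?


Host bits = 32 - 13 = 19
Total addresses = 2^19 = 524288
Usable = total - 2 (network and broadcast)
Usable hosts: 524286


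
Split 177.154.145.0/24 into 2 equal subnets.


New prefix = 24 + 1 = 25
Each subnet has 128 addresses
  177.154.145.0/25
  177.154.145.128/25
Subnets: 177.154.145.0/25, 177.154.145.128/25


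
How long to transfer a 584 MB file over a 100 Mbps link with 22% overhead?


Effective throughput = 100 * (1 - 22/100) = 78 Mbps
File size in Mb = 584 * 8 = 4672 Mb
Time = 4672 / 78
Time = 59.8974 seconds


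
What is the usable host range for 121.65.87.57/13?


Network: 121.64.0.0
Broadcast: 121.71.255.255
First usable = network + 1
Last usable = broadcast - 1
Range: 121.64.0.1 to 121.71.255.254


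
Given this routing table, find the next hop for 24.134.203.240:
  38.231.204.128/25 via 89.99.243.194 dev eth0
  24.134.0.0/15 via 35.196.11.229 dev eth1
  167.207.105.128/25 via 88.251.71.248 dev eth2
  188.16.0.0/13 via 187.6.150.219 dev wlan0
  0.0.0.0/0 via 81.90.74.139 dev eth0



Longest prefix match for 24.134.203.240:
  /25 38.231.204.128: no
  /15 24.134.0.0: MATCH
  /25 167.207.105.128: no
  /13 188.16.0.0: no
  /0 0.0.0.0: MATCH
Selected: next-hop 35.196.11.229 via eth1 (matched /15)


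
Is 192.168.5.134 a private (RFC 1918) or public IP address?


RFC 1918 private ranges:
  10.0.0.0/8 (10.0.0.0 - 10.255.255.255)
  172.16.0.0/12 (172.16.0.0 - 172.31.255.255)
  192.168.0.0/16 (192.168.0.0 - 192.168.255.255)
Private (in 192.168.0.0/16)


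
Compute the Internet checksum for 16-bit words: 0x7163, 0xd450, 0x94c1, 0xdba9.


Sum all words (with carry folding):
+ 0x7163 = 0x7163
+ 0xd450 = 0x45b4
+ 0x94c1 = 0xda75
+ 0xdba9 = 0xb61f
One's complement: ~0xb61f
Checksum = 0x49e0


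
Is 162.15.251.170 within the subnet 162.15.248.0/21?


Subnet network: 162.15.248.0
Test IP AND mask: 162.15.248.0
Yes, 162.15.251.170 is in 162.15.248.0/21


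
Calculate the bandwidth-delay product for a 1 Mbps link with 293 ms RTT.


BDP = bandwidth * RTT
= 1 Mbps * 293 ms
= 1 * 1e6 * 293 / 1000 bits
= 293000 bits
= 36625 bytes
= 35.7666 KB
BDP = 293000 bits (36625 bytes)


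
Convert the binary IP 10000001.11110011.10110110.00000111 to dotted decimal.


10000001 = 129
11110011 = 243
10110110 = 182
00000111 = 7
IP: 129.243.182.7


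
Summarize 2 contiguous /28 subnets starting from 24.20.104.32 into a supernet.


Original prefix: /28
Number of subnets: 2 = 2^1
New prefix = 28 - 1 = 27
Supernet: 24.20.104.32/27


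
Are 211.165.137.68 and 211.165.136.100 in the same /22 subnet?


Mask: 255.255.252.0
211.165.137.68 AND mask = 211.165.136.0
211.165.136.100 AND mask = 211.165.136.0
Yes, same subnet (211.165.136.0)


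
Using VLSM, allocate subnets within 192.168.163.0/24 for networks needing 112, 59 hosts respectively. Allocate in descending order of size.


112 hosts -> /25 (126 usable): 192.168.163.0/25
59 hosts -> /26 (62 usable): 192.168.163.128/26
Allocation: 192.168.163.0/25 (112 hosts, 126 usable); 192.168.163.128/26 (59 hosts, 62 usable)


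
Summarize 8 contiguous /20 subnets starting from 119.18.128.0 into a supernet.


Original prefix: /20
Number of subnets: 8 = 2^3
New prefix = 20 - 3 = 17
Supernet: 119.18.128.0/17


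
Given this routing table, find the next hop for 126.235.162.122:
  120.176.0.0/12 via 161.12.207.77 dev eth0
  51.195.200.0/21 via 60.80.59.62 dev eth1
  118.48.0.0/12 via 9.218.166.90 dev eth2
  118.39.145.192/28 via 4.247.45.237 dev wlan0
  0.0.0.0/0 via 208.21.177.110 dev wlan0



Longest prefix match for 126.235.162.122:
  /12 120.176.0.0: no
  /21 51.195.200.0: no
  /12 118.48.0.0: no
  /28 118.39.145.192: no
  /0 0.0.0.0: MATCH
Selected: next-hop 208.21.177.110 via wlan0 (matched /0)


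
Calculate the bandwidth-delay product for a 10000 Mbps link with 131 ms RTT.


BDP = bandwidth * RTT
= 10000 Mbps * 131 ms
= 10000 * 1e6 * 131 / 1000 bits
= 1310000000 bits
= 163750000 bytes
= 159912.1094 KB
BDP = 1310000000 bits (163750000 bytes)


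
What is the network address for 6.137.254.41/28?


IP:   00000110.10001001.11111110.00101001
Mask: 11111111.11111111.11111111.11110000
AND operation:
Net:  00000110.10001001.11111110.00100000
Network: 6.137.254.32/28


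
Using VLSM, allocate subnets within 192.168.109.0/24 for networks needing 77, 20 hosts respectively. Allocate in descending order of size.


77 hosts -> /25 (126 usable): 192.168.109.0/25
20 hosts -> /27 (30 usable): 192.168.109.128/27
Allocation: 192.168.109.0/25 (77 hosts, 126 usable); 192.168.109.128/27 (20 hosts, 30 usable)


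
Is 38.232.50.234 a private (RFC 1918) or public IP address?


RFC 1918 private ranges:
  10.0.0.0/8 (10.0.0.0 - 10.255.255.255)
  172.16.0.0/12 (172.16.0.0 - 172.31.255.255)
  192.168.0.0/16 (192.168.0.0 - 192.168.255.255)
Public (not in any RFC 1918 range)


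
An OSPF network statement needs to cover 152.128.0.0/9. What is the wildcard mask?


Subnet mask: 255.128.0.0
Wildcard = 255.255.255.255 - subnet mask
255 - 255 = 0
255 - 128 = 127
255 - 0 = 255
255 - 0 = 255
Wildcard: 0.127.255.255


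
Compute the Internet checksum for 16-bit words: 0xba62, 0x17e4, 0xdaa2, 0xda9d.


Sum all words (with carry folding):
+ 0xba62 = 0xba62
+ 0x17e4 = 0xd246
+ 0xdaa2 = 0xace9
+ 0xda9d = 0x8787
One's complement: ~0x8787
Checksum = 0x7878


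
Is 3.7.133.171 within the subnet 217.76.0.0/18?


Subnet network: 217.76.0.0
Test IP AND mask: 3.7.128.0
No, 3.7.133.171 is not in 217.76.0.0/18


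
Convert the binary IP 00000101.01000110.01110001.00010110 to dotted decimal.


00000101 = 5
01000110 = 70
01110001 = 113
00010110 = 22
IP: 5.70.113.22


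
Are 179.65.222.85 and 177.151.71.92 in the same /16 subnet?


Mask: 255.255.0.0
179.65.222.85 AND mask = 179.65.0.0
177.151.71.92 AND mask = 177.151.0.0
No, different subnets (179.65.0.0 vs 177.151.0.0)


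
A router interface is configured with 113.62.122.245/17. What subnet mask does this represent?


/17 means 17 network bits, 15 host bits
Binary: 11111111111111111000000000000000
Mask: 255.255.128.0


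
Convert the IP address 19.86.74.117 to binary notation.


19 = 00010011
86 = 01010110
74 = 01001010
117 = 01110101
Binary: 00010011.01010110.01001010.01110101


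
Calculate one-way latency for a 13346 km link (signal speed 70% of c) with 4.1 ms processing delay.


Speed = 0.7 * 3e5 km/s = 210000 km/s
Propagation delay = 13346 / 210000 = 0.0636 s = 63.5524 ms
Processing delay = 4.1 ms
Total one-way latency = 67.6524 ms


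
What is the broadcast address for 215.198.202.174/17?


Network: 215.198.128.0/17
Host bits = 15
Set all host bits to 1:
Broadcast: 215.198.255.255


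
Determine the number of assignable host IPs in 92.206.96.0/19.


Host bits = 32 - 19 = 13
Total addresses = 2^13 = 8192
Usable = total - 2 (network and broadcast)
Usable hosts: 8190


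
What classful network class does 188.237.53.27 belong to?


First octet: 188
Binary: 10111100
10xxxxxx -> Class B (128-191)
Class B, default mask 255.255.0.0 (/16)


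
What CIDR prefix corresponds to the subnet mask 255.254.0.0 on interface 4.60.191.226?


Binary: 11111111.11111110.00000000.00000000
Count leading 1s
Prefix: /15


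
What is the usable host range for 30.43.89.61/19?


Network: 30.43.64.0
Broadcast: 30.43.95.255
First usable = network + 1
Last usable = broadcast - 1
Range: 30.43.64.1 to 30.43.95.254


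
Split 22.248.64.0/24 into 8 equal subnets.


New prefix = 24 + 3 = 27
Each subnet has 32 addresses
  22.248.64.0/27
  22.248.64.32/27
  22.248.64.64/27
  22.248.64.96/27
  22.248.64.128/27
  22.248.64.160/27
  22.248.64.192/27
  22.248.64.224/27
Subnets: 22.248.64.0/27, 22.248.64.32/27, 22.248.64.64/27, 22.248.64.96/27, 22.248.64.128/27, 22.248.64.160/27, 22.248.64.192/27, 22.248.64.224/27


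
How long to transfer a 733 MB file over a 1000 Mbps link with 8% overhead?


Effective throughput = 1000 * (1 - 8/100) = 920 Mbps
File size in Mb = 733 * 8 = 5864 Mb
Time = 5864 / 920
Time = 6.3739 seconds


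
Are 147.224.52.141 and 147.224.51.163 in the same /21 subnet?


Mask: 255.255.248.0
147.224.52.141 AND mask = 147.224.48.0
147.224.51.163 AND mask = 147.224.48.0
Yes, same subnet (147.224.48.0)


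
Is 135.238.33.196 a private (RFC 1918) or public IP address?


RFC 1918 private ranges:
  10.0.0.0/8 (10.0.0.0 - 10.255.255.255)
  172.16.0.0/12 (172.16.0.0 - 172.31.255.255)
  192.168.0.0/16 (192.168.0.0 - 192.168.255.255)
Public (not in any RFC 1918 range)


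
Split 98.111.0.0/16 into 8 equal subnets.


New prefix = 16 + 3 = 19
Each subnet has 8192 addresses
  98.111.0.0/19
  98.111.32.0/19
  98.111.64.0/19
  98.111.96.0/19
  98.111.128.0/19
  98.111.160.0/19
  98.111.192.0/19
  98.111.224.0/19
Subnets: 98.111.0.0/19, 98.111.32.0/19, 98.111.64.0/19, 98.111.96.0/19, 98.111.128.0/19, 98.111.160.0/19, 98.111.192.0/19, 98.111.224.0/19


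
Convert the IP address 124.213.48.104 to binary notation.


124 = 01111100
213 = 11010101
48 = 00110000
104 = 01101000
Binary: 01111100.11010101.00110000.01101000


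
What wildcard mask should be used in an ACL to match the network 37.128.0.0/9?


Subnet mask: 255.128.0.0
Wildcard = 255.255.255.255 - subnet mask
255 - 255 = 0
255 - 128 = 127
255 - 0 = 255
255 - 0 = 255
Wildcard: 0.127.255.255


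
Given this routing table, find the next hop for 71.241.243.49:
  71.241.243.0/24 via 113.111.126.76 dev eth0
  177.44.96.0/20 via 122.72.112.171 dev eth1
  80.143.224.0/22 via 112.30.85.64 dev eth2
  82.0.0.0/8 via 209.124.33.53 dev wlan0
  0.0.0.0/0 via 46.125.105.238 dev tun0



Longest prefix match for 71.241.243.49:
  /24 71.241.243.0: MATCH
  /20 177.44.96.0: no
  /22 80.143.224.0: no
  /8 82.0.0.0: no
  /0 0.0.0.0: MATCH
Selected: next-hop 113.111.126.76 via eth0 (matched /24)


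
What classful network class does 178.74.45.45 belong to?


First octet: 178
Binary: 10110010
10xxxxxx -> Class B (128-191)
Class B, default mask 255.255.0.0 (/16)


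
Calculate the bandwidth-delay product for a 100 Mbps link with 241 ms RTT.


BDP = bandwidth * RTT
= 100 Mbps * 241 ms
= 100 * 1e6 * 241 / 1000 bits
= 24100000 bits
= 3012500 bytes
= 2941.8945 KB
BDP = 24100000 bits (3012500 bytes)


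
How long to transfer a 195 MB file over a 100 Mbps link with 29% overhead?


Effective throughput = 100 * (1 - 29/100) = 71 Mbps
File size in Mb = 195 * 8 = 1560 Mb
Time = 1560 / 71
Time = 21.9718 seconds


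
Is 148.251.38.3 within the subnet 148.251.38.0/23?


Subnet network: 148.251.38.0
Test IP AND mask: 148.251.38.0
Yes, 148.251.38.3 is in 148.251.38.0/23


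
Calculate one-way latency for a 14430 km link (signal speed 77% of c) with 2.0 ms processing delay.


Speed = 0.77 * 3e5 km/s = 231000 km/s
Propagation delay = 14430 / 231000 = 0.0625 s = 62.4675 ms
Processing delay = 2.0 ms
Total one-way latency = 64.4675 ms


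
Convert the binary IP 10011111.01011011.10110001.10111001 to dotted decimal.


10011111 = 159
01011011 = 91
10110001 = 177
10111001 = 185
IP: 159.91.177.185


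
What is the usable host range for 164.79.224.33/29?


Network: 164.79.224.32
Broadcast: 164.79.224.39
First usable = network + 1
Last usable = broadcast - 1
Range: 164.79.224.33 to 164.79.224.38


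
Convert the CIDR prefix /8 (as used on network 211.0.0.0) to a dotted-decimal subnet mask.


/8 means 8 network bits, 24 host bits
Binary: 11111111000000000000000000000000
Mask: 255.0.0.0


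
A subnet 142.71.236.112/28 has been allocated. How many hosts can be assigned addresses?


Host bits = 32 - 28 = 4
Total addresses = 2^4 = 16
Usable = total - 2 (network and broadcast)
Usable hosts: 14


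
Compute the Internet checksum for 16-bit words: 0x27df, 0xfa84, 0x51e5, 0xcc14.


Sum all words (with carry folding):
+ 0x27df = 0x27df
+ 0xfa84 = 0x2264
+ 0x51e5 = 0x7449
+ 0xcc14 = 0x405e
One's complement: ~0x405e
Checksum = 0xbfa1


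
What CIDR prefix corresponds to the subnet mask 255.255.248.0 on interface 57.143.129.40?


Binary: 11111111.11111111.11111000.00000000
Count leading 1s
Prefix: /21


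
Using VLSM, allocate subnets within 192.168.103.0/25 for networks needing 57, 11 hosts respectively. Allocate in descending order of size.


57 hosts -> /26 (62 usable): 192.168.103.0/26
11 hosts -> /28 (14 usable): 192.168.103.64/28
Allocation: 192.168.103.0/26 (57 hosts, 62 usable); 192.168.103.64/28 (11 hosts, 14 usable)


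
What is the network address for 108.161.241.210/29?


IP:   01101100.10100001.11110001.11010010
Mask: 11111111.11111111.11111111.11111000
AND operation:
Net:  01101100.10100001.11110001.11010000
Network: 108.161.241.208/29


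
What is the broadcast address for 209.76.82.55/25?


Network: 209.76.82.0/25
Host bits = 7
Set all host bits to 1:
Broadcast: 209.76.82.127


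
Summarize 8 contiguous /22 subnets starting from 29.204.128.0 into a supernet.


Original prefix: /22
Number of subnets: 8 = 2^3
New prefix = 22 - 3 = 19
Supernet: 29.204.128.0/19


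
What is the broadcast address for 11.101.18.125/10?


Network: 11.64.0.0/10
Host bits = 22
Set all host bits to 1:
Broadcast: 11.127.255.255


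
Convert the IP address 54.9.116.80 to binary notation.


54 = 00110110
9 = 00001001
116 = 01110100
80 = 01010000
Binary: 00110110.00001001.01110100.01010000


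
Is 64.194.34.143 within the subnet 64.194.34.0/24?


Subnet network: 64.194.34.0
Test IP AND mask: 64.194.34.0
Yes, 64.194.34.143 is in 64.194.34.0/24


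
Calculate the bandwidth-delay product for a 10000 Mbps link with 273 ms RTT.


BDP = bandwidth * RTT
= 10000 Mbps * 273 ms
= 10000 * 1e6 * 273 / 1000 bits
= 2730000000 bits
= 341250000 bytes
= 333251.9531 KB
BDP = 2730000000 bits (341250000 bytes)
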